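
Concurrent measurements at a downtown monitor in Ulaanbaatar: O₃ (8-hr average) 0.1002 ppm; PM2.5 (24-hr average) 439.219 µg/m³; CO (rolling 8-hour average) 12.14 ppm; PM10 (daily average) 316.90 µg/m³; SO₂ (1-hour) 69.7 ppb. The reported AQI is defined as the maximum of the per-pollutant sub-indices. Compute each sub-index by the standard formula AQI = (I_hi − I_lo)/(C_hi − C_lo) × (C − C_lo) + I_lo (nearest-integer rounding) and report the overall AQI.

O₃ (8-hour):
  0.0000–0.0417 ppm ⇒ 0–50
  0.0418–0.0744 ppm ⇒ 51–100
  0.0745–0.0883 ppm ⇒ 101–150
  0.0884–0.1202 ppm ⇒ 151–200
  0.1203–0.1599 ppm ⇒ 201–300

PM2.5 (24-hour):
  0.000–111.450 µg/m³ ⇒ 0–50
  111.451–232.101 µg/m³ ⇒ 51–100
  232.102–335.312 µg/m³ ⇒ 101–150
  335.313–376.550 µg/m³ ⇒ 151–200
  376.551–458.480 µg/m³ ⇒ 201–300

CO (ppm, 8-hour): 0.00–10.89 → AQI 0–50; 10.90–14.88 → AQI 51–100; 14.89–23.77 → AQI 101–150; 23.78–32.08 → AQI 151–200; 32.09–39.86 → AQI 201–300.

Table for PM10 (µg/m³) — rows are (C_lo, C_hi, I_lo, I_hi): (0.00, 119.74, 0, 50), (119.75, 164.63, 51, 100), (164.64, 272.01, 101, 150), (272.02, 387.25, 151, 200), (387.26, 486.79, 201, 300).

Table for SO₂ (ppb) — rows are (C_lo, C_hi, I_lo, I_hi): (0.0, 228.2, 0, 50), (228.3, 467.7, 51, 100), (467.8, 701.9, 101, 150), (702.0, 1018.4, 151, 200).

O₃: 0.1002 lies in 0.0884–0.1202, so I_lo=151, I_hi=200, C_lo=0.0884, C_hi=0.1202.
(200−151)/(0.1202−0.0884) × (0.1002−0.0884) + 151 = 49/0.0318 × 0.0118 + 151 ≈ 169.18 → 169.
PM2.5: 439.219 ∈ [376.551, 458.480] ↔ index [201, 300].
201 + (439.219−376.551)·(300−201)/(458.480−376.551) = 201 + 62.668·99/81.929 ≈ 276.73, so AQI = 277.
CO 12.14: bracket 10.90–14.88 → index 51–100; slope 49/3.98, offset 1.24.
AQI = 51 + 49/3.98·1.24 ≈ 66.27 ⇒ 66.
PM10: row 272.02–387.25 (AQI 151–200). (200−151)·(316.90−272.02)/(387.25−272.02) + 151 = 49·44.88/115.23 + 151 ≈ 170.08 → 170.
SO₂: 69.7 ∈ [0.0, 228.2] ↔ index [0, 50].
0 + (69.7−0.0)·(50−0)/(228.2−0.0) = 0 + 69.7·50/228.2 ≈ 15.27, so AQI = 15.
Sub-indices: O₃→169, PM2.5→277, CO→66, PM10→170, SO₂→15. Overall AQI = max = 277; dominant pollutant is PM2.5.
AQI 277: Very Unhealthy.

277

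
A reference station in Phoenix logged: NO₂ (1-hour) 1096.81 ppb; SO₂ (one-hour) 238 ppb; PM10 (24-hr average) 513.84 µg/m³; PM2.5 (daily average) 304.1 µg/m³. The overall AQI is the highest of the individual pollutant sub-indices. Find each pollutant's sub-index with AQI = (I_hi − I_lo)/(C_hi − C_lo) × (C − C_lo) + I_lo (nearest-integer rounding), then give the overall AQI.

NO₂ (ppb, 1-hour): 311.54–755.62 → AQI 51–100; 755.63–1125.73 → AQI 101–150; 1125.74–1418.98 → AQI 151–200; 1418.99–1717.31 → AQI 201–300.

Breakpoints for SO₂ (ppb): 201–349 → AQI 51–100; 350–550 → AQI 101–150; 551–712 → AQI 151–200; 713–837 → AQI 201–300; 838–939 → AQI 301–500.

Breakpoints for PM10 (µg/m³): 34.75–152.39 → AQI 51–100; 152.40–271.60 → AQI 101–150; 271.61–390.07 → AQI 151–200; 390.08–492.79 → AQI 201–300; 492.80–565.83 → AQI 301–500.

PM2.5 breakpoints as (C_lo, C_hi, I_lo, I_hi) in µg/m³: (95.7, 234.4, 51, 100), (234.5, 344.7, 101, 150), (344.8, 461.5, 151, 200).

NO₂: 1096.81 ∈ [755.63, 1125.73] ↔ index [101, 150].
101 + (1096.81−755.63)·(150−101)/(1125.73−755.63) = 101 + 341.18·49/370.10 ≈ 146.17, so AQI = 146.
SO₂: row 201–349 (AQI 51–100). (100−51)·(238−201)/(349−201) + 51 = 49·37/148 + 51 ≈ 63.25 → 63.
PM10: 513.84 ∈ [492.80, 565.83] ↔ index [301, 500].
301 + (513.84−492.80)·(500−301)/(565.83−492.80) = 301 + 21.04·199/73.03 ≈ 358.33, so AQI = 358.
PM2.5: 304.1 ∈ [234.5, 344.7] ↔ index [101, 150].
101 + (304.1−234.5)·(150−101)/(344.7−234.5) = 101 + 69.6·49/110.2 ≈ 131.95, so AQI = 132.
Sub-indices: NO₂→146, SO₂→63, PM10→358, PM2.5→132. Overall AQI = max = 358; dominant pollutant is PM10.
AQI 358: Hazardous.

358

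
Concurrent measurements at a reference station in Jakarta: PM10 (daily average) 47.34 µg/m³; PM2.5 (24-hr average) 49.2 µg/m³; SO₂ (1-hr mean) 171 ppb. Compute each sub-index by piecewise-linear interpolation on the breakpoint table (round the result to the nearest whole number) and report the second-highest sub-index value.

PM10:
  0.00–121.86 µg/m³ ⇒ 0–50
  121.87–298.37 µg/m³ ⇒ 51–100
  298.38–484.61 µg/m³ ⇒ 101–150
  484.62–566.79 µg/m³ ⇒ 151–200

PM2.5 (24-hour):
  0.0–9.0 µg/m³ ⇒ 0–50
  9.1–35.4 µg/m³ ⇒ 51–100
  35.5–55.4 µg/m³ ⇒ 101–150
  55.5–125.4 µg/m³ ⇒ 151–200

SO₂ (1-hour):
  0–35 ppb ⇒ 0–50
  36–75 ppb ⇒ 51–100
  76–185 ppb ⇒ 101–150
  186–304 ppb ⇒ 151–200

135

PM10 47.34: bracket 0.00–121.86 → index 0–50; slope 50/121.86, offset 47.34.
AQI = 0 + 50/121.86·47.34 ≈ 19.42 ⇒ 19.
PM2.5 49.2: bracket 35.5–55.4 → index 101–150; slope 49/19.9, offset 13.7.
AQI = 101 + 49/19.9·13.7 ≈ 134.73 ⇒ 135.
SO₂ 171: bracket 76–185 → index 101–150; slope 49/109, offset 95.
AQI = 101 + 49/109·95 ≈ 143.71 ⇒ 144.
Sub-indices: PM10→19, PM2.5→135, SO₂→144. Ranked high→low: 144, 135, 19. Second-highest sub-index = 135.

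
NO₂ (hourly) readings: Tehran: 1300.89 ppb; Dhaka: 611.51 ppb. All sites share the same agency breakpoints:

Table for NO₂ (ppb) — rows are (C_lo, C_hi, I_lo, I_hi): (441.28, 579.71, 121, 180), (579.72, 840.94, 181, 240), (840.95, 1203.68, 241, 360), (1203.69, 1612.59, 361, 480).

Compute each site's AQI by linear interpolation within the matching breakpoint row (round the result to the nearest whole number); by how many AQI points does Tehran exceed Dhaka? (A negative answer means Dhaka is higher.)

Tehran: 1300.89 ∈ [1203.69, 1612.59] ↔ index [361, 480].
361 + (1300.89−1203.69)·(480−361)/(1612.59−1203.69) = 361 + 97.20·119/408.90 ≈ 389.29, so AQI = 389.
Dhaka: row 579.72–840.94 (AQI 181–240). (240−181)·(611.51−579.72)/(840.94−579.72) + 181 = 59·31.79/261.22 + 181 ≈ 188.18 → 188.
AQIs: Tehran=389, Dhaka=188. Tehran (389) − Dhaka (188) = 201.

201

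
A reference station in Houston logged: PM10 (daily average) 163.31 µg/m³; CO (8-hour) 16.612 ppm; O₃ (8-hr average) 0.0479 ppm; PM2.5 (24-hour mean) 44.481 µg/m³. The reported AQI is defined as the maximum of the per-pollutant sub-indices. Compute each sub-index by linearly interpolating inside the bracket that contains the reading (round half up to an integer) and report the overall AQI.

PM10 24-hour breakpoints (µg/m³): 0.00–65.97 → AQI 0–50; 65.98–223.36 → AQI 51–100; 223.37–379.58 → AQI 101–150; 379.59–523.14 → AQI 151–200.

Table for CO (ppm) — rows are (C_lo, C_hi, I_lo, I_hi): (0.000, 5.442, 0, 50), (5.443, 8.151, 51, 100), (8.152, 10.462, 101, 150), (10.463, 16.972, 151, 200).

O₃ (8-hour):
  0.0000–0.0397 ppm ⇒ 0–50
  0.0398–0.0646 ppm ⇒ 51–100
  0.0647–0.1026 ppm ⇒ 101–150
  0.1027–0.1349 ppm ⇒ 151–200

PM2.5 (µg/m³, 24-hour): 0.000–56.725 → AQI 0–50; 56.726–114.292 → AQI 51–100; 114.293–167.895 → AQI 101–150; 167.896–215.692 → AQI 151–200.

PM10: 163.31 ∈ [65.98, 223.36] ↔ index [51, 100].
51 + (163.31−65.98)·(100−51)/(223.36−65.98) = 51 + 97.33·49/157.38 ≈ 81.30, so AQI = 81.
CO: 16.612 lies in 10.463–16.972, so I_lo=151, I_hi=200, C_lo=10.463, C_hi=16.972.
(200−151)/(16.972−10.463) × (16.612−10.463) + 151 = 49/6.509 × 6.149 + 151 ≈ 197.29 → 197.
O₃ 0.0479: bracket 0.0398–0.0646 → index 51–100; slope 49/0.0248, offset 0.0081.
AQI = 51 + 49/0.0248·0.0081 ≈ 67.00 ⇒ 67.
PM2.5: row 0.000–56.725 (AQI 0–50). (50−0)·(44.481−0.000)/(56.725−0.000) + 0 = 50·44.481/56.725 + 0 ≈ 39.21 → 39.
Sub-indices: PM10→81, CO→197, O₃→67, PM2.5→39. Overall AQI = max = 197; dominant pollutant is CO.
AQI 197: Unhealthy.

197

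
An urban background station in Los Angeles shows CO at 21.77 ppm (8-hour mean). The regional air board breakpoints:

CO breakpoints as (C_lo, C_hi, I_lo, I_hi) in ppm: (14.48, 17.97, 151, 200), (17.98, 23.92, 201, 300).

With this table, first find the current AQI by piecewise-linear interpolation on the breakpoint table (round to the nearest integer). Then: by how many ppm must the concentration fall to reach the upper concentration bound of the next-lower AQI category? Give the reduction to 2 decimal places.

3.80

CO: 21.77 ∈ [17.98, 23.92] ↔ index [201, 300].
201 + (21.77−17.98)·(300−201)/(23.92−17.98) = 201 + 3.79·99/5.94 ≈ 264.17, so AQI = 264.
Current AQI 264 is in the Very Unhealthy range (201–300). The next-lower category tops out at AQI 200, whose upper concentration bound is 17.97 ppm.
Reduction needed = 21.77 − 17.97 = 3.80 ppm.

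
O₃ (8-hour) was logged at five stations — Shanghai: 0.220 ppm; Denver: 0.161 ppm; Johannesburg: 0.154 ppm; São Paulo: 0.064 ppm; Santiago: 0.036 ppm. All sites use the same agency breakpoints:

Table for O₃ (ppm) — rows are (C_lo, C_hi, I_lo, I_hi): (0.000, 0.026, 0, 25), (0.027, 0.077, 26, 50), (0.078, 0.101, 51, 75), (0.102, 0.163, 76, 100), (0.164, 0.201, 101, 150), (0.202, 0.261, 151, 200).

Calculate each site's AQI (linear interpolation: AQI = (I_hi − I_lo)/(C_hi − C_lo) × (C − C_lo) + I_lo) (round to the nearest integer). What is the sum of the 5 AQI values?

435

Shanghai: row 0.202–0.261 (AQI 151–200). (200−151)·(0.220−0.202)/(0.261−0.202) + 151 = 49·0.018/0.059 + 151 ≈ 165.95 → 166.
Denver: 0.161 lies in 0.102–0.163, so I_lo=76, I_hi=100, C_lo=0.102, C_hi=0.163.
(100−76)/(0.163−0.102) × (0.161−0.102) + 76 = 24/0.061 × 0.059 + 76 ≈ 99.21 → 99.
Johannesburg 0.154: bracket 0.102–0.163 → index 76–100; slope 24/0.061, offset 0.052.
AQI = 76 + 24/0.061·0.052 ≈ 96.46 ⇒ 96.
São Paulo: 0.064 ∈ [0.027, 0.077] ↔ index [26, 50].
26 + (0.064−0.027)·(50−26)/(0.077−0.027) = 26 + 0.037·24/0.050 ≈ 43.76, so AQI = 44.
Santiago: row 0.027–0.077 (AQI 26–50). (50−26)·(0.036−0.027)/(0.077−0.027) + 26 = 24·0.009/0.050 + 26 ≈ 30.32 → 30.
AQIs: Shanghai=166, Denver=99, Johannesburg=96, São Paulo=44, Santiago=30. Sum = 166 + 99 + 96 + 44 + 30 = 435.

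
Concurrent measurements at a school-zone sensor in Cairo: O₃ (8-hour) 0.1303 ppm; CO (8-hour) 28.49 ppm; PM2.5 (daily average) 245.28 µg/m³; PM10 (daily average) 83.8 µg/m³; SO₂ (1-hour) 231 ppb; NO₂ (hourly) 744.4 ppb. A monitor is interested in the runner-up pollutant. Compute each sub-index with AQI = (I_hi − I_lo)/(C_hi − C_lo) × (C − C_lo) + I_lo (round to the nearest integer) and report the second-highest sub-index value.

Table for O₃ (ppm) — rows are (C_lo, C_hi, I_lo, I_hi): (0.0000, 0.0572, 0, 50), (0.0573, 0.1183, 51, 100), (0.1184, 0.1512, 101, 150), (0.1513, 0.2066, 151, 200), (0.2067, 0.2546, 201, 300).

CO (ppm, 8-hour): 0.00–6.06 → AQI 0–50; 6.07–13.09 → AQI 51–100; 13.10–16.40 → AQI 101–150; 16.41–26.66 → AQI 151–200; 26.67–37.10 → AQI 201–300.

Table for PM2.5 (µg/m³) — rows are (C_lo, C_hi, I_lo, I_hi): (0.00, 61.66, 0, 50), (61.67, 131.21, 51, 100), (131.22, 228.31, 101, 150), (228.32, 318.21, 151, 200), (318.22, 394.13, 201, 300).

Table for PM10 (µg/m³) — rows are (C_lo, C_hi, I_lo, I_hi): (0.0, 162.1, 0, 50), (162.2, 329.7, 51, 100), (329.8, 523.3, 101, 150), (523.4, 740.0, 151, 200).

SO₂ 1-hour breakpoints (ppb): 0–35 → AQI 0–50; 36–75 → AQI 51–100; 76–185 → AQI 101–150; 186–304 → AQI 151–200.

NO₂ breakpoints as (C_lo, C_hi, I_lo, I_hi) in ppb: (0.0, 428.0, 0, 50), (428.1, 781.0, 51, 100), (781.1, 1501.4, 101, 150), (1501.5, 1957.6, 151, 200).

170

O₃: 0.1303 lies in 0.1184–0.1512, so I_lo=101, I_hi=150, C_lo=0.1184, C_hi=0.1512.
(150−101)/(0.1512−0.1184) × (0.1303−0.1184) + 101 = 49/0.0328 × 0.0119 + 101 ≈ 118.78 → 119.
CO 28.49: bracket 26.67–37.10 → index 201–300; slope 99/10.43, offset 1.82.
AQI = 201 + 99/10.43·1.82 ≈ 218.28 ⇒ 218.
PM2.5: row 228.32–318.21 (AQI 151–200). (200−151)·(245.28−228.32)/(318.21−228.32) + 151 = 49·16.96/89.89 + 151 ≈ 160.25 → 160.
PM10 83.8: bracket 0.0–162.1 → index 0–50; slope 50/162.1, offset 83.8.
AQI = 0 + 50/162.1·83.8 ≈ 25.85 ⇒ 26.
SO₂: 231 lies in 186–304, so I_lo=151, I_hi=200, C_lo=186, C_hi=304.
(200−151)/(304−186) × (231−186) + 151 = 49/118 × 45 + 151 ≈ 169.69 → 170.
NO₂: 744.4 ∈ [428.1, 781.0] ↔ index [51, 100].
51 + (744.4−428.1)·(100−51)/(781.0−428.1) = 51 + 316.3·49/352.9 ≈ 94.92, so AQI = 95.
Sub-indices: O₃→119, CO→218, PM2.5→160, PM10→26, SO₂→170, NO₂→95. Ranked high→low: 218, 170, 160, 119, 95, 26. Second-highest sub-index = 170.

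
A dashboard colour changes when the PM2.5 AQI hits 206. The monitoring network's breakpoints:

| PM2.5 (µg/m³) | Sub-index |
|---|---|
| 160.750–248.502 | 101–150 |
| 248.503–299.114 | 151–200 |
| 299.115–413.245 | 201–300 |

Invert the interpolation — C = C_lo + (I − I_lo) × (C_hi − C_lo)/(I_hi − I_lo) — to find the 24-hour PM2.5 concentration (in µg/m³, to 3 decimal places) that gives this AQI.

304.879

AQI 206 lies in the 201–300 band, which corresponds to 299.115–413.245 µg/m³.
C = 299.115 + (206−201)×(413.245−299.115)/(300−201) = 299.115 + 5×114.130/99 ≈ 304.87914 µg/m³ → 304.879 µg/m³ to 3 dp.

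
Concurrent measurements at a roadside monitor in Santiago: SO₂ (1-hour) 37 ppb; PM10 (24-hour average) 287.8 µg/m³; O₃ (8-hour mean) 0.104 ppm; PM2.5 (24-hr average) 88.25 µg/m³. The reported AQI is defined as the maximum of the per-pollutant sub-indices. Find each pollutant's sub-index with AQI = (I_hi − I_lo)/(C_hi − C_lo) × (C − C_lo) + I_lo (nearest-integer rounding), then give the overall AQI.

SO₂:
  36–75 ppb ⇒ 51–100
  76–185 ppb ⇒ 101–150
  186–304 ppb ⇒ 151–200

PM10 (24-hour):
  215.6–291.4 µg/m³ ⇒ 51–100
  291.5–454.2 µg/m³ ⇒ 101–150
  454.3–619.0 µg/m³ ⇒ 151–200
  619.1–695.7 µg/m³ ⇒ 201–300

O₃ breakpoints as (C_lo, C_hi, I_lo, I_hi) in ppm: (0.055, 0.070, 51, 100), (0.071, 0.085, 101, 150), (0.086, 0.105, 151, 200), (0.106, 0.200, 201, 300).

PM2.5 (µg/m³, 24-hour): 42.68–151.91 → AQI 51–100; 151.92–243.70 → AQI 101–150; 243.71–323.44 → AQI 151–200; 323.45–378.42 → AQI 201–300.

SO₂: row 36–75 (AQI 51–100). (100−51)·(37−36)/(75−36) + 51 = 49·1/39 + 51 ≈ 52.26 → 52.
PM10: 287.8 ∈ [215.6, 291.4] ↔ index [51, 100].
51 + (287.8−215.6)·(100−51)/(291.4−215.6) = 51 + 72.2·49/75.8 ≈ 97.67, so AQI = 98.
O₃: row 0.086–0.105 (AQI 151–200). (200−151)·(0.104−0.086)/(0.105−0.086) + 151 = 49·0.018/0.019 + 151 ≈ 197.42 → 197.
PM2.5 88.25: bracket 42.68–151.91 → index 51–100; slope 49/109.23, offset 45.57.
AQI = 51 + 49/109.23·45.57 ≈ 71.44 ⇒ 71.
Sub-indices: SO₂→52, PM10→98, O₃→197, PM2.5→71. Overall AQI = max = 197; dominant pollutant is O₃.

197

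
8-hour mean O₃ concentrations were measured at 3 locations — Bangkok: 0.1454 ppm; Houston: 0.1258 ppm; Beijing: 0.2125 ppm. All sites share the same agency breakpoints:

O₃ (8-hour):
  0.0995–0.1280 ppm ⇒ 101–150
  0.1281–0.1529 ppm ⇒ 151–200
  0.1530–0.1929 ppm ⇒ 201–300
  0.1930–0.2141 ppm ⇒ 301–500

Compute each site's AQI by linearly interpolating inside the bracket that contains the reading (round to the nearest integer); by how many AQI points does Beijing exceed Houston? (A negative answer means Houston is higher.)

Bangkok: 0.1454 ∈ [0.1281, 0.1529] ↔ index [151, 200].
151 + (0.1454−0.1281)·(200−151)/(0.1529−0.1281) = 151 + 0.0173·49/0.0248 ≈ 185.18, so AQI = 185.
Houston: 0.1258 lies in 0.0995–0.1280, so I_lo=101, I_hi=150, C_lo=0.0995, C_hi=0.1280.
(150−101)/(0.1280−0.0995) × (0.1258−0.0995) + 101 = 49/0.0285 × 0.0263 + 101 ≈ 146.22 → 146.
Beijing 0.2125: bracket 0.1930–0.2141 → index 301–500; slope 199/0.0211, offset 0.0195.
AQI = 301 + 199/0.0211·0.0195 ≈ 484.91 ⇒ 485.
AQIs: Bangkok=185, Houston=146, Beijing=485. Beijing (485) − Houston (146) = 339.

339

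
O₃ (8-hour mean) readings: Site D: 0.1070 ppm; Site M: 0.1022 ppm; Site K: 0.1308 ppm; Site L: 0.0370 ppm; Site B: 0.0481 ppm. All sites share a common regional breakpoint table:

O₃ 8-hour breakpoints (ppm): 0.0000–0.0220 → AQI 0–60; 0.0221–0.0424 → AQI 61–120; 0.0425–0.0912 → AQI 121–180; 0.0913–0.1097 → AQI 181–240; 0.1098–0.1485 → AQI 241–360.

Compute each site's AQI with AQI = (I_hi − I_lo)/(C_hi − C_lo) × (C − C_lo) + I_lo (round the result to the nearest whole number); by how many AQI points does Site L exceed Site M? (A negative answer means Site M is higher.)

Site D: 0.1070 ∈ [0.0913, 0.1097] ↔ index [181, 240].
181 + (0.1070−0.0913)·(240−181)/(0.1097−0.0913) = 181 + 0.0157·59/0.0184 ≈ 231.34, so AQI = 231.
Site M 0.1022: bracket 0.0913–0.1097 → index 181–240; slope 59/0.0184, offset 0.0109.
AQI = 181 + 59/0.0184·0.0109 ≈ 215.95 ⇒ 216.
Site K: 0.1308 lies in 0.1098–0.1485, so I_lo=241, I_hi=360, C_lo=0.1098, C_hi=0.1485.
(360−241)/(0.1485−0.1098) × (0.1308−0.1098) + 241 = 119/0.0387 × 0.0210 + 241 ≈ 305.57 → 306.
Site L: row 0.0221–0.0424 (AQI 61–120). (120−61)·(0.0370−0.0221)/(0.0424−0.0221) + 61 = 59·0.0149/0.0203 + 61 ≈ 104.31 → 104.
Site B: 0.0481 lies in 0.0425–0.0912, so I_lo=121, I_hi=180, C_lo=0.0425, C_hi=0.0912.
(180−121)/(0.0912−0.0425) × (0.0481−0.0425) + 121 = 59/0.0487 × 0.0056 + 121 ≈ 127.78 → 128.
AQIs: Site D=231, Site M=216, Site K=306, Site L=104, Site B=128. Site L (104) − Site M (216) = -112.

-112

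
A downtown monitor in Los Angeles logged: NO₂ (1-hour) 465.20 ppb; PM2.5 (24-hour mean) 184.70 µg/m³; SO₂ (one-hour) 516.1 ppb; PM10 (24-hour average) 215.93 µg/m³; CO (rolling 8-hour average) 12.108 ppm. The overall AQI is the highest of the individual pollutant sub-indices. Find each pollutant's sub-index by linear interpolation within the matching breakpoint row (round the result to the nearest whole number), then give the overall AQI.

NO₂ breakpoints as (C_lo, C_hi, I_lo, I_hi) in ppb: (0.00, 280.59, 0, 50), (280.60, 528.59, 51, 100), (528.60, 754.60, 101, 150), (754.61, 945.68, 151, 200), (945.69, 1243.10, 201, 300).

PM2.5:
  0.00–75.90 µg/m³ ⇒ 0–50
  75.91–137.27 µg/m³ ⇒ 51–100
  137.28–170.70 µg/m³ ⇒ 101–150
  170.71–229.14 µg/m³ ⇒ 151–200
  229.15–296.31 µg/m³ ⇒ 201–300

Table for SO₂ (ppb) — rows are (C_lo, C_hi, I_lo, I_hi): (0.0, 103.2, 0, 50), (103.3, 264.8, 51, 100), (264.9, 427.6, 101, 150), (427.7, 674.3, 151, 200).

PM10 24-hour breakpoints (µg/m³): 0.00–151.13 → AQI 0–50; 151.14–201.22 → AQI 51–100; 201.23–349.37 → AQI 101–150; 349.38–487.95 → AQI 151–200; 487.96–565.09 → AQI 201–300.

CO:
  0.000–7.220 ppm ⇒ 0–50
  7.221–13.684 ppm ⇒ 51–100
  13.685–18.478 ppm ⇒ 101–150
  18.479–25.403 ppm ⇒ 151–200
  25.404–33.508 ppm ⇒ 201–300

169

NO₂: 465.20 lies in 280.60–528.59, so I_lo=51, I_hi=100, C_lo=280.60, C_hi=528.59.
(100−51)/(528.59−280.60) × (465.20−280.60) + 51 = 49/247.99 × 184.60 + 51 ≈ 87.47 → 87.
PM2.5 184.70: bracket 170.71–229.14 → index 151–200; slope 49/58.43, offset 13.99.
AQI = 151 + 49/58.43·13.99 ≈ 162.73 ⇒ 163.
SO₂ 516.1: bracket 427.7–674.3 → index 151–200; slope 49/246.6, offset 88.4.
AQI = 151 + 49/246.6·88.4 ≈ 168.57 ⇒ 169.
PM10: row 201.23–349.37 (AQI 101–150). (150−101)·(215.93−201.23)/(349.37−201.23) + 101 = 49·14.70/148.14 + 101 ≈ 105.86 → 106.
CO: 12.108 ∈ [7.221, 13.684] ↔ index [51, 100].
51 + (12.108−7.221)·(100−51)/(13.684−7.221) = 51 + 4.887·49/6.463 ≈ 88.05, so AQI = 88.
Sub-indices: NO₂→87, PM2.5→163, SO₂→169, PM10→106, CO→88. Overall AQI = max = 169; dominant pollutant is SO₂.
AQI 169: Unhealthy.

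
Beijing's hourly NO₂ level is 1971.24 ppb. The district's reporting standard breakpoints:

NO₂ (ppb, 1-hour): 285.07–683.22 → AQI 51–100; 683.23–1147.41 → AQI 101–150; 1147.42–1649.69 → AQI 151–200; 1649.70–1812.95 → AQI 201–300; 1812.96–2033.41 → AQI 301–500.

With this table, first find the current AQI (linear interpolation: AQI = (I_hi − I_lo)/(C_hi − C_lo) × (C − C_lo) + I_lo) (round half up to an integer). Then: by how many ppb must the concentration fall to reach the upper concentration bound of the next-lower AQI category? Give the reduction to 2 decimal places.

158.29

NO₂: row 1812.96–2033.41 (AQI 301–500). (500−301)·(1971.24−1812.96)/(2033.41−1812.96) + 301 = 199·158.28/220.45 + 301 ≈ 443.88 → 444.
Current AQI 444 is in the Hazardous range (301–500). The next-lower category tops out at AQI 300, whose upper concentration bound is 1812.95 ppb.
Reduction needed = 1971.24 − 1812.95 = 158.29 ppb.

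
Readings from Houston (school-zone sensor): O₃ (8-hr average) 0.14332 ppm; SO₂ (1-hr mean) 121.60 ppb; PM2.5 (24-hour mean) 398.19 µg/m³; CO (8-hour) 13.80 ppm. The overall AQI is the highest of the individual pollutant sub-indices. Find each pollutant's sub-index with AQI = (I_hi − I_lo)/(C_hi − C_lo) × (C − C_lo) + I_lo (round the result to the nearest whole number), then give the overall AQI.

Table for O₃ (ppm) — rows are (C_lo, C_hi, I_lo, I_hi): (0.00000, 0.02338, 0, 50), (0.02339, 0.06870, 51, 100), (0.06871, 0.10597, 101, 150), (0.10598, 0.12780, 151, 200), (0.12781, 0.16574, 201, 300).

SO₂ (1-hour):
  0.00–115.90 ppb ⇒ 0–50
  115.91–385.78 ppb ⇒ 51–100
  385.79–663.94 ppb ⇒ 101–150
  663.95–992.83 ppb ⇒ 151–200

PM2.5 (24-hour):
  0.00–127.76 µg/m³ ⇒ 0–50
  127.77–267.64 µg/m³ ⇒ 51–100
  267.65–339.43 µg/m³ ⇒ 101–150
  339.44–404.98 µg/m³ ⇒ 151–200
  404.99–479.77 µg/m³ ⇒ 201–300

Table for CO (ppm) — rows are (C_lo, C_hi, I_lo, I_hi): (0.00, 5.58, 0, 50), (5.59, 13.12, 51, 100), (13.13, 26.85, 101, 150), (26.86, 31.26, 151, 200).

241

O₃: 0.14332 lies in 0.12781–0.16574, so I_lo=201, I_hi=300, C_lo=0.12781, C_hi=0.16574.
(300−201)/(0.16574−0.12781) × (0.14332−0.12781) + 201 = 99/0.03793 × 0.01551 + 201 ≈ 241.48 → 241.
SO₂ 121.60: bracket 115.91–385.78 → index 51–100; slope 49/269.87, offset 5.69.
AQI = 51 + 49/269.87·5.69 ≈ 52.03 ⇒ 52.
PM2.5: row 339.44–404.98 (AQI 151–200). (200−151)·(398.19−339.44)/(404.98−339.44) + 151 = 49·58.75/65.54 + 151 ≈ 194.92 → 195.
CO 13.80: bracket 13.13–26.85 → index 101–150; slope 49/13.72, offset 0.67.
AQI = 101 + 49/13.72·0.67 ≈ 103.39 ⇒ 103.
Sub-indices: O₃→241, SO₂→52, PM2.5→195, CO→103. Overall AQI = max = 241; dominant pollutant is O₃.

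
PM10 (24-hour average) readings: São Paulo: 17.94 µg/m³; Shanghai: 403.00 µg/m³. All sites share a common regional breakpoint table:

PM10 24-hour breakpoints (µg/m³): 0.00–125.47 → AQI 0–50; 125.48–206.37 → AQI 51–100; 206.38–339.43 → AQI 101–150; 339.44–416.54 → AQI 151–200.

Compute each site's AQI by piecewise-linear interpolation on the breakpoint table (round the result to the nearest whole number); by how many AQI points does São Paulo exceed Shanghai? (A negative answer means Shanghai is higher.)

São Paulo 17.94: bracket 0.00–125.47 → index 0–50; slope 50/125.47, offset 17.94.
AQI = 0 + 50/125.47·17.94 ≈ 7.15 ⇒ 7.
Shanghai: row 339.44–416.54 (AQI 151–200). (200−151)·(403.00−339.44)/(416.54−339.44) + 151 = 49·63.56/77.10 + 151 ≈ 191.39 → 191.
AQIs: São Paulo=7, Shanghai=191. São Paulo (7) − Shanghai (191) = -184.

-184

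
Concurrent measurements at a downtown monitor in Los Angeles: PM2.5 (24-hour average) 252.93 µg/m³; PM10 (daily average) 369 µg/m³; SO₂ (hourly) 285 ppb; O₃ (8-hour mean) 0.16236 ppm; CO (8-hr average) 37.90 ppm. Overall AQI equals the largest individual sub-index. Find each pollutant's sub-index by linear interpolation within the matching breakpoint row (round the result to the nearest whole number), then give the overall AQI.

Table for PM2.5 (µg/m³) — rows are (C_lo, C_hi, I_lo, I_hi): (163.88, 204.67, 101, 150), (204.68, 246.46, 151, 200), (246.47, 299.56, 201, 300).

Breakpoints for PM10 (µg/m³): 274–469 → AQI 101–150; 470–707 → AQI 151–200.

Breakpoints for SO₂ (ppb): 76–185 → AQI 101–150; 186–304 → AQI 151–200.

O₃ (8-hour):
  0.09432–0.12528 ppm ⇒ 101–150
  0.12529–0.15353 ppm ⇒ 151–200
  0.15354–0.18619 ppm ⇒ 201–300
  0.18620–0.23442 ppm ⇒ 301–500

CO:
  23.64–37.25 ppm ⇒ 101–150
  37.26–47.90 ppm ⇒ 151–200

PM2.5: 252.93 ∈ [246.47, 299.56] ↔ index [201, 300].
201 + (252.93−246.47)·(300−201)/(299.56−246.47) = 201 + 6.46·99/53.09 ≈ 213.05, so AQI = 213.
PM10 369: bracket 274–469 → index 101–150; slope 49/195, offset 95.
AQI = 101 + 49/195·95 ≈ 124.87 ⇒ 125.
SO₂: row 186–304 (AQI 151–200). (200−151)·(285−186)/(304−186) + 151 = 49·99/118 + 151 ≈ 192.11 → 192.
O₃: 0.16236 ∈ [0.15354, 0.18619] ↔ index [201, 300].
201 + (0.16236−0.15354)·(300−201)/(0.18619−0.15354) = 201 + 0.00882·99/0.03265 ≈ 227.74, so AQI = 228.
CO: row 37.26–47.90 (AQI 151–200). (200−151)·(37.90−37.26)/(47.90−37.26) + 151 = 49·0.64/10.64 + 151 ≈ 153.95 → 154.
Sub-indices: PM2.5→213, PM10→125, SO₂→192, O₃→228, CO→154. Overall AQI = max = 228; dominant pollutant is O₃.

228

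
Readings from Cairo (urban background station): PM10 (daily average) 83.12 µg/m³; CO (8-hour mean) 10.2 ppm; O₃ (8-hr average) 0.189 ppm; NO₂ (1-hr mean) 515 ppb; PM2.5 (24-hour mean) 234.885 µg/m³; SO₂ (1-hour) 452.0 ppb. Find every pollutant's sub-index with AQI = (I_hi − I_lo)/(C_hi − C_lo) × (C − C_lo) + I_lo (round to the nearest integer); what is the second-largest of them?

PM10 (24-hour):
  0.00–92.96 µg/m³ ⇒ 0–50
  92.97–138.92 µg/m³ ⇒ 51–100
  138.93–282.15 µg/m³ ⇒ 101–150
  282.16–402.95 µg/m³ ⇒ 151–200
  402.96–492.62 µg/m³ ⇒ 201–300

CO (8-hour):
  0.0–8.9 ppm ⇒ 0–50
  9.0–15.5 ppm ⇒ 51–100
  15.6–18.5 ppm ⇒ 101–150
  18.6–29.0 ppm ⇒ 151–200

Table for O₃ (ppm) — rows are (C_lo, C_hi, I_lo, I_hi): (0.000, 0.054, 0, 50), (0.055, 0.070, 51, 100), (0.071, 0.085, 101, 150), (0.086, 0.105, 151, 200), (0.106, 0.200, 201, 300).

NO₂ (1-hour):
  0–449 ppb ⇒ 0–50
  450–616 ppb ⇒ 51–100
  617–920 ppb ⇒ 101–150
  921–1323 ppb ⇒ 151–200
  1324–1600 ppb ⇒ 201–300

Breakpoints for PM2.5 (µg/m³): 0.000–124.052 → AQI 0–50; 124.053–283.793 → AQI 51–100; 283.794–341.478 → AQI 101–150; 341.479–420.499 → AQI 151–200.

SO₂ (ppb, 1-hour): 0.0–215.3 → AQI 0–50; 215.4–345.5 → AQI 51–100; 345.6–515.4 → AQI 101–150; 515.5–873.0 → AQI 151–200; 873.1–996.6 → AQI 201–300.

PM10: 83.12 lies in 0.00–92.96, so I_lo=0, I_hi=50, C_lo=0.00, C_hi=92.96.
(50−0)/(92.96−0.00) × (83.12−0.00) + 0 = 50/92.96 × 83.12 + 0 ≈ 44.71 → 45.
CO: 10.2 lies in 9.0–15.5, so I_lo=51, I_hi=100, C_lo=9.0, C_hi=15.5.
(100−51)/(15.5−9.0) × (10.2−9.0) + 51 = 49/6.5 × 1.2 + 51 ≈ 60.05 → 60.
O₃ 0.189: bracket 0.106–0.200 → index 201–300; slope 99/0.094, offset 0.083.
AQI = 201 + 99/0.094·0.083 ≈ 288.41 ⇒ 288.
NO₂: 515 ∈ [450, 616] ↔ index [51, 100].
51 + (515−450)·(100−51)/(616−450) = 51 + 65·49/166 ≈ 70.19, so AQI = 70.
PM2.5: 234.885 ∈ [124.053, 283.793] ↔ index [51, 100].
51 + (234.885−124.053)·(100−51)/(283.793−124.053) = 51 + 110.832·49/159.740 ≈ 85.00, so AQI = 85.
SO₂ 452.0: bracket 345.6–515.4 → index 101–150; slope 49/169.8, offset 106.4.
AQI = 101 + 49/169.8·106.4 ≈ 131.70 ⇒ 132.
Sub-indices: PM10→45, CO→60, O₃→288, NO₂→70, PM2.5→85, SO₂→132. Ranked high→low: 288, 132, 85, 70, 60, 45. Second-highest sub-index = 132.

132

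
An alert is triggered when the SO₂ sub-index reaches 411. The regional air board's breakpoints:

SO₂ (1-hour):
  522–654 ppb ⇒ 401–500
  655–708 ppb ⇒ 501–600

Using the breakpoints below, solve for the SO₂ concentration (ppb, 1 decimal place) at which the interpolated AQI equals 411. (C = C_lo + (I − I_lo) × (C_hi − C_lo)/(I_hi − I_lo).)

AQI 411 lies in the 401–500 band, which corresponds to 522–654 ppb.
C = 522 + (411−401)×(654−522)/(500−401) = 522 + 10×132/99 ≈ 535.333 ppb → 535.3 ppb to 1 dp.

535.3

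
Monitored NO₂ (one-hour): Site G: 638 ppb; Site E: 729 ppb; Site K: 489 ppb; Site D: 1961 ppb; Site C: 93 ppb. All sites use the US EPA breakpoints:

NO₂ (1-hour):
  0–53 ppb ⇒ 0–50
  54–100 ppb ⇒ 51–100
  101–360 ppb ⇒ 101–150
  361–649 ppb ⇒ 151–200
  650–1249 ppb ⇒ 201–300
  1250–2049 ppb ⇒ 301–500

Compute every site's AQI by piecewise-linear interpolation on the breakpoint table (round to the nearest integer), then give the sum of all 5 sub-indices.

1156

Site G: 638 lies in 361–649, so I_lo=151, I_hi=200, C_lo=361, C_hi=649.
(200−151)/(649−361) × (638−361) + 151 = 49/288 × 277 + 151 ≈ 198.13 → 198.
Site E: 729 ∈ [650, 1249] ↔ index [201, 300].
201 + (729−650)·(300−201)/(1249−650) = 201 + 79·99/599 ≈ 214.06, so AQI = 214.
Site K: 489 lies in 361–649, so I_lo=151, I_hi=200, C_lo=361, C_hi=649.
(200−151)/(649−361) × (489−361) + 151 = 49/288 × 128 + 151 ≈ 172.78 → 173.
Site D: 1961 lies in 1250–2049, so I_lo=301, I_hi=500, C_lo=1250, C_hi=2049.
(500−301)/(2049−1250) × (1961−1250) + 301 = 199/799 × 711 + 301 ≈ 478.08 → 478.
Site C: 93 lies in 54–100, so I_lo=51, I_hi=100, C_lo=54, C_hi=100.
(100−51)/(100−54) × (93−54) + 51 = 49/46 × 39 + 51 ≈ 92.54 → 93.
AQIs: Site G=198, Site E=214, Site K=173, Site D=478, Site C=93. Sum = 198 + 214 + 173 + 478 + 93 = 1156.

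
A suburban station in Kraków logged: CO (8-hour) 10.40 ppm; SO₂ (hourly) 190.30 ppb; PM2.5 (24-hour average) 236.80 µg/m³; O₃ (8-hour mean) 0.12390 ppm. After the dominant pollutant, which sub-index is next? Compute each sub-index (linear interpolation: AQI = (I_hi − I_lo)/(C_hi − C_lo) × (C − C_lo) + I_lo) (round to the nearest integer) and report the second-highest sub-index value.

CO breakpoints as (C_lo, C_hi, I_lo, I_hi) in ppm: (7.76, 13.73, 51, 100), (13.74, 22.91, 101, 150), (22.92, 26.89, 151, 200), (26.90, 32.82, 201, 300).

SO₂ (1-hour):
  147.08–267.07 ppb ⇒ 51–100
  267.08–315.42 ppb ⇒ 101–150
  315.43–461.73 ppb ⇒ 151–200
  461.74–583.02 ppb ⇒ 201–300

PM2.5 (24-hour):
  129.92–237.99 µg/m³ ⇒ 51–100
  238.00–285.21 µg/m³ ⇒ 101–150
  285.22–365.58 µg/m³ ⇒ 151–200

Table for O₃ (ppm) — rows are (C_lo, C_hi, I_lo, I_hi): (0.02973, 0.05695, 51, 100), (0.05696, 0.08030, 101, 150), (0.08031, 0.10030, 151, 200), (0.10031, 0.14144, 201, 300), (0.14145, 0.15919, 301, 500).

99

CO: 10.40 lies in 7.76–13.73, so I_lo=51, I_hi=100, C_lo=7.76, C_hi=13.73.
(100−51)/(13.73−7.76) × (10.40−7.76) + 51 = 49/5.97 × 2.64 + 51 ≈ 72.67 → 73.
SO₂: 190.30 ∈ [147.08, 267.07] ↔ index [51, 100].
51 + (190.30−147.08)·(100−51)/(267.07−147.08) = 51 + 43.22·49/119.99 ≈ 68.65, so AQI = 69.
PM2.5 236.80: bracket 129.92–237.99 → index 51–100; slope 49/108.07, offset 106.88.
AQI = 51 + 49/108.07·106.88 ≈ 99.46 ⇒ 99.
O₃: 0.12390 ∈ [0.10031, 0.14144] ↔ index [201, 300].
201 + (0.12390−0.10031)·(300−201)/(0.14144−0.10031) = 201 + 0.02359·99/0.04113 ≈ 257.78, so AQI = 258.
Sub-indices: CO→73, SO₂→69, PM2.5→99, O₃→258. Ranked high→low: 258, 99, 73, 69. Second-highest sub-index = 99.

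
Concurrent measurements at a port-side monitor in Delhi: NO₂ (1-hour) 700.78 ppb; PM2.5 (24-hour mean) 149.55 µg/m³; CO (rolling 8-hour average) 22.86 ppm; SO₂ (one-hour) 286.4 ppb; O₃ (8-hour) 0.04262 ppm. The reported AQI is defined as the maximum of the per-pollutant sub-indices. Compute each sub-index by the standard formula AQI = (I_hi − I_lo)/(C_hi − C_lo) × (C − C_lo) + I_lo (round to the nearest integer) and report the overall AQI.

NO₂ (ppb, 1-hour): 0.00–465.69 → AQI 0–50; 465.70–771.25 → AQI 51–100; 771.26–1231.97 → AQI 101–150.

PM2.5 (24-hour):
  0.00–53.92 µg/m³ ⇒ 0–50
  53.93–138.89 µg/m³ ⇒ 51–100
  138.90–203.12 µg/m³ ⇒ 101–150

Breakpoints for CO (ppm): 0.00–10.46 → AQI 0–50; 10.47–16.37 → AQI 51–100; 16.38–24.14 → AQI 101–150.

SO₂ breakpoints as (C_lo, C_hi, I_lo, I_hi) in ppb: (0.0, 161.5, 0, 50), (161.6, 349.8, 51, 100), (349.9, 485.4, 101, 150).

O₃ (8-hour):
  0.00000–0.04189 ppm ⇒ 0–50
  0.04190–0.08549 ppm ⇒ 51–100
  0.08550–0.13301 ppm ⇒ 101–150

NO₂: 700.78 ∈ [465.70, 771.25] ↔ index [51, 100].
51 + (700.78−465.70)·(100−51)/(771.25−465.70) = 51 + 235.08·49/305.55 ≈ 88.70, so AQI = 89.
PM2.5: 149.55 ∈ [138.90, 203.12] ↔ index [101, 150].
101 + (149.55−138.90)·(150−101)/(203.12−138.90) = 101 + 10.65·49/64.22 ≈ 109.13, so AQI = 109.
CO: 22.86 ∈ [16.38, 24.14] ↔ index [101, 150].
101 + (22.86−16.38)·(150−101)/(24.14−16.38) = 101 + 6.48·49/7.76 ≈ 141.92, so AQI = 142.
SO₂: 286.4 lies in 161.6–349.8, so I_lo=51, I_hi=100, C_lo=161.6, C_hi=349.8.
(100−51)/(349.8−161.6) × (286.4−161.6) + 51 = 49/188.2 × 124.8 + 51 ≈ 83.49 → 83.
O₃: 0.04262 lies in 0.04190–0.08549, so I_lo=51, I_hi=100, C_lo=0.04190, C_hi=0.08549.
(100−51)/(0.08549−0.04190) × (0.04262−0.04190) + 51 = 49/0.04359 × 0.00072 + 51 ≈ 51.81 → 52.
Sub-indices: NO₂→89, PM2.5→109, CO→142, SO₂→83, O₃→52. Overall AQI = max = 142; dominant pollutant is CO.

142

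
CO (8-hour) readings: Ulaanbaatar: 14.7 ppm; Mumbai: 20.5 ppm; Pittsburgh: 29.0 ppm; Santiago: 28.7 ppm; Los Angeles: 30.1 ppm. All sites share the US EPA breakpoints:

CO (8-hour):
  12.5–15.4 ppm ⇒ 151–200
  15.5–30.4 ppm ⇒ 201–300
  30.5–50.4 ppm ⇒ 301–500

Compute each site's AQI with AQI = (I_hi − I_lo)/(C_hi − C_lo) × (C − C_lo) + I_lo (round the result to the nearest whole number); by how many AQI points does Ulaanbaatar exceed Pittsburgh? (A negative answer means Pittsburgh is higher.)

Ulaanbaatar 14.7: bracket 12.5–15.4 → index 151–200; slope 49/2.9, offset 2.2.
AQI = 151 + 49/2.9·2.2 ≈ 188.17 ⇒ 188.
Mumbai: 20.5 ∈ [15.5, 30.4] ↔ index [201, 300].
201 + (20.5−15.5)·(300−201)/(30.4−15.5) = 201 + 5.0·99/14.9 ≈ 234.22, so AQI = 234.
Pittsburgh: 29.0 lies in 15.5–30.4, so I_lo=201, I_hi=300, C_lo=15.5, C_hi=30.4.
(300−201)/(30.4−15.5) × (29.0−15.5) + 201 = 99/14.9 × 13.5 + 201 ≈ 290.70 → 291.
Santiago: 28.7 ∈ [15.5, 30.4] ↔ index [201, 300].
201 + (28.7−15.5)·(300−201)/(30.4−15.5) = 201 + 13.2·99/14.9 ≈ 288.70, so AQI = 289.
Los Angeles: row 15.5–30.4 (AQI 201–300). (300−201)·(30.1−15.5)/(30.4−15.5) + 201 = 99·14.6/14.9 + 201 ≈ 298.01 → 298.
AQIs: Ulaanbaatar=188, Mumbai=234, Pittsburgh=291, Santiago=289, Los Angeles=298. Ulaanbaatar (188) − Pittsburgh (291) = -103.

-103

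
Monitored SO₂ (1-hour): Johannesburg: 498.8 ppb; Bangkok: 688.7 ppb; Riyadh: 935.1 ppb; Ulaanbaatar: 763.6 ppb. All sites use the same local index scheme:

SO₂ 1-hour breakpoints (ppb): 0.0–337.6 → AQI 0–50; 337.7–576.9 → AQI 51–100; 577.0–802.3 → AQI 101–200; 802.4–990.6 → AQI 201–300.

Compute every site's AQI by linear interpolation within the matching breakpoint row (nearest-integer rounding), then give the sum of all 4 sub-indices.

688

Johannesburg: 498.8 lies in 337.7–576.9, so I_lo=51, I_hi=100, C_lo=337.7, C_hi=576.9.
(100−51)/(576.9−337.7) × (498.8−337.7) + 51 = 49/239.2 × 161.1 + 51 ≈ 84.00 → 84.
Bangkok: 688.7 lies in 577.0–802.3, so I_lo=101, I_hi=200, C_lo=577.0, C_hi=802.3.
(200−101)/(802.3−577.0) × (688.7−577.0) + 101 = 99/225.3 × 111.7 + 101 ≈ 150.08 → 150.
Riyadh 935.1: bracket 802.4–990.6 → index 201–300; slope 99/188.2, offset 132.7.
AQI = 201 + 99/188.2·132.7 ≈ 270.80 ⇒ 271.
Ulaanbaatar 763.6: bracket 577.0–802.3 → index 101–200; slope 99/225.3, offset 186.6.
AQI = 101 + 99/225.3·186.6 ≈ 182.99 ⇒ 183.
AQIs: Johannesburg=84, Bangkok=150, Riyadh=271, Ulaanbaatar=183. Sum = 84 + 150 + 271 + 183 = 688.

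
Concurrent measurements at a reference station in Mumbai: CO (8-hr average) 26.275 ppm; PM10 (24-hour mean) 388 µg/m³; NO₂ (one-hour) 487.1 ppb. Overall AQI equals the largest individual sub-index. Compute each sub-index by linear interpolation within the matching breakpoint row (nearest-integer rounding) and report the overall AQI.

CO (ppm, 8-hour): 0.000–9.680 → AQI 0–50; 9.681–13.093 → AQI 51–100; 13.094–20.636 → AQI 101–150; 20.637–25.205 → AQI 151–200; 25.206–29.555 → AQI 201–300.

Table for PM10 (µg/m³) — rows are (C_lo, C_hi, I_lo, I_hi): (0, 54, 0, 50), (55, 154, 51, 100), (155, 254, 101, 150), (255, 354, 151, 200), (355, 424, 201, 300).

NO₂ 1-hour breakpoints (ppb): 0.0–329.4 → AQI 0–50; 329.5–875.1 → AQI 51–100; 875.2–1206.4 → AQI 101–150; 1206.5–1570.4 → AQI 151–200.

CO: row 25.206–29.555 (AQI 201–300). (300−201)·(26.275−25.206)/(29.555−25.206) + 201 = 99·1.069/4.349 + 201 ≈ 225.33 → 225.
PM10 388: bracket 355–424 → index 201–300; slope 99/69, offset 33.
AQI = 201 + 99/69·33 ≈ 248.35 ⇒ 248.
NO₂ 487.1: bracket 329.5–875.1 → index 51–100; slope 49/545.6, offset 157.6.
AQI = 51 + 49/545.6·157.6 ≈ 65.15 ⇒ 65.
Sub-indices: CO→225, PM10→248, NO₂→65. Overall AQI = max = 248; dominant pollutant is PM10.
AQI 248: Very Unhealthy.

248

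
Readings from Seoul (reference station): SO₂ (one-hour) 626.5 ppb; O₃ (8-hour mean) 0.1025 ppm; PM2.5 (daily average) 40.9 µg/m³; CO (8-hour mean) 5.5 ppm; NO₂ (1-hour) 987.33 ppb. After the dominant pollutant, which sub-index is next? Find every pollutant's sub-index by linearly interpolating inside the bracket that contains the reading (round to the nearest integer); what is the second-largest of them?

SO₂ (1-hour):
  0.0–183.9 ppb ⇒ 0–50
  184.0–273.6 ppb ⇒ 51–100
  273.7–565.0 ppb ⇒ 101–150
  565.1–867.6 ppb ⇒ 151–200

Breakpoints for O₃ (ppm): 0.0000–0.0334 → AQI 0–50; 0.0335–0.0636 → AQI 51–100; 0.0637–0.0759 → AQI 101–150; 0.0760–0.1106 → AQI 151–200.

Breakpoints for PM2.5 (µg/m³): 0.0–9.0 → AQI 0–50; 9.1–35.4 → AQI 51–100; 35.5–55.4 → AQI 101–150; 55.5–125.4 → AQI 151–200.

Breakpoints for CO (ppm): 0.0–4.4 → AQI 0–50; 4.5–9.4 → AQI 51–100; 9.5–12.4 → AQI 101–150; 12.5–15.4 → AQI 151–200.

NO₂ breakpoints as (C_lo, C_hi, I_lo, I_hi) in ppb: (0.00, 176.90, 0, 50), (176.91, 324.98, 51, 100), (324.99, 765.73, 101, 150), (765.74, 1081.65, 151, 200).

185

SO₂: 626.5 lies in 565.1–867.6, so I_lo=151, I_hi=200, C_lo=565.1, C_hi=867.6.
(200−151)/(867.6−565.1) × (626.5−565.1) + 151 = 49/302.5 × 61.4 + 151 ≈ 160.95 → 161.
O₃: 0.1025 lies in 0.0760–0.1106, so I_lo=151, I_hi=200, C_lo=0.0760, C_hi=0.1106.
(200−151)/(0.1106−0.0760) × (0.1025−0.0760) + 151 = 49/0.0346 × 0.0265 + 151 ≈ 188.53 → 189.
PM2.5: 40.9 ∈ [35.5, 55.4] ↔ index [101, 150].
101 + (40.9−35.5)·(150−101)/(55.4−35.5) = 101 + 5.4·49/19.9 ≈ 114.30, so AQI = 114.
CO: 5.5 lies in 4.5–9.4, so I_lo=51, I_hi=100, C_lo=4.5, C_hi=9.4.
(100−51)/(9.4−4.5) × (5.5−4.5) + 51 = 49/4.9 × 1.0 + 51 ≈ 61.00 → 61.
NO₂: 987.33 ∈ [765.74, 1081.65] ↔ index [151, 200].
151 + (987.33−765.74)·(200−151)/(1081.65−765.74) = 151 + 221.59·49/315.91 ≈ 185.37, so AQI = 185.
Sub-indices: SO₂→161, O₃→189, PM2.5→114, CO→61, NO₂→185. Ranked high→low: 189, 185, 161, 114, 61. Second-highest sub-index = 185.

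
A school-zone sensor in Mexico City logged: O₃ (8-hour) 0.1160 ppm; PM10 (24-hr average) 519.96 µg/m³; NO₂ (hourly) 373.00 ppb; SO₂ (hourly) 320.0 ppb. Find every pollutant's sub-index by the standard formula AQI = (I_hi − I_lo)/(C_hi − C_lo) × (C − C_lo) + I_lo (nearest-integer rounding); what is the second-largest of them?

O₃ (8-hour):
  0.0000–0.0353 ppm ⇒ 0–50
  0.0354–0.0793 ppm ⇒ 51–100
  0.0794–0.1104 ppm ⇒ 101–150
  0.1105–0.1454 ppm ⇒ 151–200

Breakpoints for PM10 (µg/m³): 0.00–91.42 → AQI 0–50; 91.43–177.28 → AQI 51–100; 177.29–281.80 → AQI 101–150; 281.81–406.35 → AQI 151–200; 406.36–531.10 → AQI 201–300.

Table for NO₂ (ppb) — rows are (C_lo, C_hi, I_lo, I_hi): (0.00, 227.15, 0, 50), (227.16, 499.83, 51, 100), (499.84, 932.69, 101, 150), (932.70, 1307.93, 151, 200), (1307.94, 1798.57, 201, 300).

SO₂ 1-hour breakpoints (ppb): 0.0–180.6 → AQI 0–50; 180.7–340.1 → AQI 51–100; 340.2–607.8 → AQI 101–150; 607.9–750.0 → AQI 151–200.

O₃: 0.1160 lies in 0.1105–0.1454, so I_lo=151, I_hi=200, C_lo=0.1105, C_hi=0.1454.
(200−151)/(0.1454−0.1105) × (0.1160−0.1105) + 151 = 49/0.0349 × 0.0055 + 151 ≈ 158.72 → 159.
PM10: 519.96 lies in 406.36–531.10, so I_lo=201, I_hi=300, C_lo=406.36, C_hi=531.10.
(300−201)/(531.10−406.36) × (519.96−406.36) + 201 = 99/124.74 × 113.60 + 201 ≈ 291.16 → 291.
NO₂: row 227.16–499.83 (AQI 51–100). (100−51)·(373.00−227.16)/(499.83−227.16) + 51 = 49·145.84/272.67 + 51 ≈ 77.21 → 77.
SO₂: 320.0 lies in 180.7–340.1, so I_lo=51, I_hi=100, C_lo=180.7, C_hi=340.1.
(100−51)/(340.1−180.7) × (320.0−180.7) + 51 = 49/159.4 × 139.3 + 51 ≈ 93.82 → 94.
Sub-indices: O₃→159, PM10→291, NO₂→77, SO₂→94. Ranked high→low: 291, 159, 94, 77. Second-highest sub-index = 159.

159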